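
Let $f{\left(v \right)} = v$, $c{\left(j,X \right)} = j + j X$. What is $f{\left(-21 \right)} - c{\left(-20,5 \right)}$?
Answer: $99$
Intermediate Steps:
$c{\left(j,X \right)} = j + X j$
$f{\left(-21 \right)} - c{\left(-20,5 \right)} = -21 - - 20 \left(1 + 5\right) = -21 - \left(-20\right) 6 = -21 - -120 = -21 + 120 = 99$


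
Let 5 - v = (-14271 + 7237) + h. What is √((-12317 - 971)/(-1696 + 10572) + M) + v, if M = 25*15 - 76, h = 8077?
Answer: -1038 + 3*√162765869/2219 ≈ -1020.8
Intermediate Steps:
M = 299 (M = 375 - 76 = 299)
v = -1038 (v = 5 - ((-14271 + 7237) + 8077) = 5 - (-7034 + 8077) = 5 - 1*1043 = 5 - 1043 = -1038)
√((-12317 - 971)/(-1696 + 10572) + M) + v = √((-12317 - 971)/(-1696 + 10572) + 299) - 1038 = √(-13288/8876 + 299) - 1038 = √(-13288*1/8876 + 299) - 1038 = √(-3322/2219 + 299) - 1038 = √(660159/2219) - 1038 = 3*√162765869/2219 - 1038 = -1038 + 3*√162765869/2219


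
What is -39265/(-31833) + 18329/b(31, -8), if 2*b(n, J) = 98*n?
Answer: 643110592/48354327 ≈ 13.300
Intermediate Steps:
b(n, J) = 49*n (b(n, J) = (98*n)/2 = 49*n)
-39265/(-31833) + 18329/b(31, -8) = -39265/(-31833) + 18329/((49*31)) = -39265*(-1/31833) + 18329/1519 = 39265/31833 + 18329*(1/1519) = 39265/31833 + 18329/1519 = 643110592/48354327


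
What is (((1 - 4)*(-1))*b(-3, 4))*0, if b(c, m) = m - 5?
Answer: 0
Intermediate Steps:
b(c, m) = -5 + m
(((1 - 4)*(-1))*b(-3, 4))*0 = (((1 - 4)*(-1))*(-5 + 4))*0 = (-3*(-1)*(-1))*0 = (3*(-1))*0 = -3*0 = 0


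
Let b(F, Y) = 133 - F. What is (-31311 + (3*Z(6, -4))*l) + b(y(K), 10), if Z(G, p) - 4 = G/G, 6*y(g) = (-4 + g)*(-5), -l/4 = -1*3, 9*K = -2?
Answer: -837041/27 ≈ -31002.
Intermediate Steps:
K = -2/9 (K = (1/9)*(-2) = -2/9 ≈ -0.22222)
l = 12 (l = -(-4)*3 = -4*(-3) = 12)
y(g) = 10/3 - 5*g/6 (y(g) = ((-4 + g)*(-5))/6 = (20 - 5*g)/6 = 10/3 - 5*g/6)
Z(G, p) = 5 (Z(G, p) = 4 + G/G = 4 + 1 = 5)
(-31311 + (3*Z(6, -4))*l) + b(y(K), 10) = (-31311 + (3*5)*12) + (133 - (10/3 - 5/6*(-2/9))) = (-31311 + 15*12) + (133 - (10/3 + 5/27)) = (-31311 + 180) + (133 - 1*95/27) = -31131 + (133 - 95/27) = -31131 + 3496/27 = -837041/27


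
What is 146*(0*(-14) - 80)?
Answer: -11680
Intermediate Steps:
146*(0*(-14) - 80) = 146*(0 - 80) = 146*(-80) = -11680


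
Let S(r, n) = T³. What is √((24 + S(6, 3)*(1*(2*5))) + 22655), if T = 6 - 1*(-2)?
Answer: √27799 ≈ 166.73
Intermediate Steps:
T = 8 (T = 6 + 2 = 8)
S(r, n) = 512 (S(r, n) = 8³ = 512)
√((24 + S(6, 3)*(1*(2*5))) + 22655) = √((24 + 512*(1*(2*5))) + 22655) = √((24 + 512*(1*10)) + 22655) = √((24 + 512*10) + 22655) = √((24 + 5120) + 22655) = √(5144 + 22655) = √27799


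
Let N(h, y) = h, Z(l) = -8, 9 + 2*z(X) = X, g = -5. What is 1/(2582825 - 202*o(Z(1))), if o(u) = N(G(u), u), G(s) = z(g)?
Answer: 1/2584239 ≈ 3.8696e-7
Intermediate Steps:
z(X) = -9/2 + X/2
G(s) = -7 (G(s) = -9/2 + (½)*(-5) = -9/2 - 5/2 = -7)
o(u) = -7
1/(2582825 - 202*o(Z(1))) = 1/(2582825 - 202*(-7)) = 1/(2582825 + 1414) = 1/2584239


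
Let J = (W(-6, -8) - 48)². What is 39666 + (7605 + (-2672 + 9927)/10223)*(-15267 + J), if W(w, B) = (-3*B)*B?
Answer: 3291930451128/10223 ≈ 3.2201e+8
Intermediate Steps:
W(w, B) = -3*B²
J = 57600 (J = (-3*(-8)² - 48)² = (-3*64 - 48)² = (-192 - 48)² = (-240)² = 57600)
39666 + (7605 + (-2672 + 9927)/10223)*(-15267 + J) = 39666 + (7605 + (-2672 + 9927)/10223)*(-15267 + 57600) = 39666 + (7605 + 7255*(1/10223))*42333 = 39666 + (7605 + 7255/10223)*42333 = 39666 + (77753170/10223)*42333 = 39666 + 3291524945610/10223 = 3291930451128/10223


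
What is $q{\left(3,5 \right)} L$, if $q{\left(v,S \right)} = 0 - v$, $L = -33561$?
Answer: $100683$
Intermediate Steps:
$q{\left(v,S \right)} = - v$
$q{\left(3,5 \right)} L = \left(-1\right) 3 \left(-33561\right) = \left(-3\right) \left(-33561\right) = 100683$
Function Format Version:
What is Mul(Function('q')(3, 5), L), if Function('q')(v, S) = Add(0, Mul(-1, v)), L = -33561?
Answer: 100683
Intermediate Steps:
Function('q')(v, S) = Mul(-1, v)
Mul(Function('q')(3, 5), L) = Mul(Mul(-1, 3), -33561) = Mul(-3, -33561) = 100683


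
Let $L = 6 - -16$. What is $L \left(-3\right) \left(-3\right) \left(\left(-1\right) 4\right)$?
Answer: $-792$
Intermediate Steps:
$L = 22$ ($L = 6 + 16 = 22$)
$L \left(-3\right) \left(-3\right) \left(\left(-1\right) 4\right) = 22 \left(-3\right) \left(-3\right) \left(\left(-1\right) 4\right) = 22 \cdot 9 \left(-4\right) = 22 \left(-36\right) = -792$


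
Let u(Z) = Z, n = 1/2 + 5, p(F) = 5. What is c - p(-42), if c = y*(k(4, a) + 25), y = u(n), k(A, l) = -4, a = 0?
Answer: 221/2 ≈ 110.50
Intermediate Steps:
n = 11/2 (n = ½ + 5 = 11/2 ≈ 5.5000)
y = 11/2 ≈ 5.5000
c = 231/2 (c = 11*(-4 + 25)/2 = (11/2)*21 = 231/2 ≈ 115.50)
c - p(-42) = 231/2 - 1*5 = 231/2 - 5 = 221/2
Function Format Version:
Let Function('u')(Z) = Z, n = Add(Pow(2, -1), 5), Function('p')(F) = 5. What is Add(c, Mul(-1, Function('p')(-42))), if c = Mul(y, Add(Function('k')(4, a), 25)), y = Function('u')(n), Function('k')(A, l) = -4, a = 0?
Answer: Rational(221, 2) ≈ 110.50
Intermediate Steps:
n = Rational(11, 2) (n = Add(Rational(1, 2), 5) = Rational(11, 2) ≈ 5.5000)
y = Rational(11, 2) ≈ 5.5000
c = Rational(231, 2) (c = Mul(Rational(11, 2), Add(-4, 25)) = Mul(Rational(11, 2), 21) = Rational(231, 2) ≈ 115.50)
Add(c, Mul(-1, Function('p')(-42))) = Add(Rational(231, 2), Mul(-1, 5)) = Add(Rational(231, 2), -5) = Rational(221, 2)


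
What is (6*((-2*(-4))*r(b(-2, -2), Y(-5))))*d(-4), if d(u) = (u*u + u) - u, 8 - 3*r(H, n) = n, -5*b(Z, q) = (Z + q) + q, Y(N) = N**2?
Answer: -4352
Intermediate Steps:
b(Z, q) = -2*q/5 - Z/5 (b(Z, q) = -((Z + q) + q)/5 = -(Z + 2*q)/5 = -2*q/5 - Z/5)
r(H, n) = 8/3 - n/3
d(u) = u**2 (d(u) = (u**2 + u) - u = (u + u**2) - u = u**2)
(6*((-2*(-4))*r(b(-2, -2), Y(-5))))*d(-4) = (6*((-2*(-4))*(8/3 - 1/3*(-5)**2)))*(-4)**2 = (6*(8*(8/3 - 1/3*25)))*16 = (6*(8*(8/3 - 25/3)))*16 = (6*(8*(-17/3)))*16 = (6*(-136/3))*16 = -272*16 = -4352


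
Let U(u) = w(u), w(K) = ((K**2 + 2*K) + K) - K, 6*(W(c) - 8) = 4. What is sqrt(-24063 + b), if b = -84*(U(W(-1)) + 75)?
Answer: I*sqrt(343155)/3 ≈ 195.26*I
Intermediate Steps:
W(c) = 26/3 (W(c) = 8 + (1/6)*4 = 8 + 2/3 = 26/3)
w(K) = K**2 + 2*K (w(K) = (K**2 + 3*K) - K = K**2 + 2*K)
U(u) = u*(2 + u)
b = -42196/3 (b = -84*(26*(2 + 26/3)/3 + 75) = -84*((26/3)*(32/3) + 75) = -84*(832/9 + 75) = -84*1507/9 = -42196/3 ≈ -14065.)
sqrt(-24063 + b) = sqrt(-24063 - 42196/3) = sqrt(-114385/3) = I*sqrt(343155)/3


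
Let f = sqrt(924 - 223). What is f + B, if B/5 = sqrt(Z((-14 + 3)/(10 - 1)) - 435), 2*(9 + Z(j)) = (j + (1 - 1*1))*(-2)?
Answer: sqrt(701) + 5*I*sqrt(3985)/3 ≈ 26.476 + 105.21*I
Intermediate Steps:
Z(j) = -9 - j (Z(j) = -9 + ((j + (1 - 1*1))*(-2))/2 = -9 + ((j + (1 - 1))*(-2))/2 = -9 + ((j + 0)*(-2))/2 = -9 + (j*(-2))/2 = -9 + (-2*j)/2 = -9 - j)
B = 5*I*sqrt(3985)/3 (B = 5*sqrt((-9 - (-14 + 3)/(10 - 1)) - 435) = 5*sqrt((-9 - (-11)/9) - 435) = 5*sqrt((-9 - 1*(-11/9)) - 435) = 5*sqrt((-9 + 11/9) - 435) = 5*sqrt(-70/9 - 435) = 5*sqrt(-3985/9) = 5*(I*sqrt(3985)/3) = 5*I*sqrt(3985)/3 ≈ 105.21*I)
f = sqrt(701) ≈ 26.476
f + B = sqrt(701) + 5*I*sqrt(3985)/3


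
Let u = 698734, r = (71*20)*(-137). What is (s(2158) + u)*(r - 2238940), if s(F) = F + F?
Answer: -1710858114000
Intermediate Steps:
r = -194540 (r = 1420*(-137) = -194540)
s(F) = 2*F
(s(2158) + u)*(r - 2238940) = (2*2158 + 698734)*(-194540 - 2238940) = (4316 + 698734)*(-2433480) = 703050*(-2433480) = -1710858114000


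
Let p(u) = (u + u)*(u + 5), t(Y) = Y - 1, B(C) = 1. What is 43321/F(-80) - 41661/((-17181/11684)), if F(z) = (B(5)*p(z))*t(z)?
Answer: 2285685508357/80676000 ≈ 28332.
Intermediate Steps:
t(Y) = -1 + Y
p(u) = 2*u*(5 + u) (p(u) = (2*u)*(5 + u) = 2*u*(5 + u))
F(z) = 2*z*(-1 + z)*(5 + z) (F(z) = (1*(2*z*(5 + z)))*(-1 + z) = (2*z*(5 + z))*(-1 + z) = 2*z*(-1 + z)*(5 + z))
43321/F(-80) - 41661/((-17181/11684)) = 43321/((2*(-80)*(-1 - 80)*(5 - 80))) - 41661/((-17181/11684)) = 43321/((2*(-80)*(-81)*(-75))) - 41661/((-17181*1/11684)) = 43321/(-972000) - 41661/(-747/508) = 43321*(-1/972000) - 41661*(-508/747) = -43321/972000 + 2351532/83 = 2285685508357/80676000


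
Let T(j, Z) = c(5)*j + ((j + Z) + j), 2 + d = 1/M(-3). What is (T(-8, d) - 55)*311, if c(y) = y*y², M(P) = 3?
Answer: -1000798/3 ≈ -3.3360e+5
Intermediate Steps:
c(y) = y³
d = -5/3 (d = -2 + 1/3 = -2 + ⅓ = -5/3 ≈ -1.6667)
T(j, Z) = Z + 127*j (T(j, Z) = 5³*j + ((j + Z) + j) = 125*j + ((Z + j) + j) = 125*j + (Z + 2*j) = Z + 127*j)
(T(-8, d) - 55)*311 = ((-5/3 + 127*(-8)) - 55)*311 = ((-5/3 - 1016) - 55)*311 = (-3053/3 - 55)*311 = -3218/3*311 = -1000798/3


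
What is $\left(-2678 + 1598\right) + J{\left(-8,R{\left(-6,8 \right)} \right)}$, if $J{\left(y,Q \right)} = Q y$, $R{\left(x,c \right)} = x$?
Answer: $-1032$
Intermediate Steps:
$\left(-2678 + 1598\right) + J{\left(-8,R{\left(-6,8 \right)} \right)} = \left(-2678 + 1598\right) - -48 = -1080 + 48 = -1032$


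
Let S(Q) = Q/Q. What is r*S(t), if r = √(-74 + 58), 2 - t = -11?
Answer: 4*I ≈ 4.0*I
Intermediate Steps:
t = 13 (t = 2 - 1*(-11) = 2 + 11 = 13)
S(Q) = 1
r = 4*I (r = √(-16) = 4*I ≈ 4.0*I)
r*S(t) = (4*I)*1 = 4*I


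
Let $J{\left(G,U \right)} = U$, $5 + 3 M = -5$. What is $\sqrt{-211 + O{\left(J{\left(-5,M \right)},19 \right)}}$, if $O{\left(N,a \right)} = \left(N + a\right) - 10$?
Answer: $\frac{2 i \sqrt{462}}{3} \approx 14.329 i$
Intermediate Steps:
$M = - \frac{10}{3}$ ($M = - \frac{5}{3} + \frac{1}{3} \left(-5\right) = - \frac{5}{3} - \frac{5}{3} = - \frac{10}{3} \approx -3.3333$)
$O{\left(N,a \right)} = -10 + N + a$
$\sqrt{-211 + O{\left(J{\left(-5,M \right)},19 \right)}} = \sqrt{-211 - - \frac{17}{3}} = \sqrt{-211 + \frac{17}{3}} = \sqrt{- \frac{616}{3}} = \frac{2 i \sqrt{462}}{3}$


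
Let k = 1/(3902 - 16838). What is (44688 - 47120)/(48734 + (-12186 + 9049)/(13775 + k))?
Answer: -216683173184/4342018263317 ≈ -0.049904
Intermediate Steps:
k = -1/12936 (k = 1/(-12936) = -1/12936 ≈ -7.7304e-5)
(44688 - 47120)/(48734 + (-12186 + 9049)/(13775 + k)) = (44688 - 47120)/(48734 + (-12186 + 9049)/(13775 - 1/12936)) = -2432/(48734 - 3137/178193399/12936) = -2432/(48734 - 3137*12936/178193399) = -2432/(48734 - 40580232/178193399) = -2432/8684036526634/178193399 = -2432*178193399/8684036526634 = -216683173184/4342018263317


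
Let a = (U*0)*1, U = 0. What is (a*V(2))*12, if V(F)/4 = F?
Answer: 0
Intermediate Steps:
V(F) = 4*F
a = 0 (a = (0*0)*1 = 0*1 = 0)
(a*V(2))*12 = (0*(4*2))*12 = (0*8)*12 = 0*12 = 0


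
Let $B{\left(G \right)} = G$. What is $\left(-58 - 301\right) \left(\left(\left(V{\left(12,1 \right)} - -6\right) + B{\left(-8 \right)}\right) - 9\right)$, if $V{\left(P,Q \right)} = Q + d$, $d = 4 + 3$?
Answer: $1077$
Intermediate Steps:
$d = 7$
$V{\left(P,Q \right)} = 7 + Q$ ($V{\left(P,Q \right)} = Q + 7 = 7 + Q$)
$\left(-58 - 301\right) \left(\left(\left(V{\left(12,1 \right)} - -6\right) + B{\left(-8 \right)}\right) - 9\right) = \left(-58 - 301\right) \left(\left(\left(\left(7 + 1\right) - -6\right) - 8\right) - 9\right) = - 359 \left(\left(\left(8 + 6\right) - 8\right) - 9\right) = - 359 \left(\left(14 - 8\right) - 9\right) = - 359 \left(6 - 9\right) = \left(-359\right) \left(-3\right) = 1077$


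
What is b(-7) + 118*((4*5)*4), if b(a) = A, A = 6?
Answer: 9446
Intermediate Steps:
b(a) = 6
b(-7) + 118*((4*5)*4) = 6 + 118*((4*5)*4) = 6 + 118*(20*4) = 6 + 118*80 = 6 + 9440 = 9446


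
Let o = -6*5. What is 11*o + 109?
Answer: -221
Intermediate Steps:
o = -30
11*o + 109 = 11*(-30) + 109 = -330 + 109 = -221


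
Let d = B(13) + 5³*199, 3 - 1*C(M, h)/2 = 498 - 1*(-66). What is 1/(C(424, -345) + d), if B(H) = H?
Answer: 1/23766 ≈ 4.2077e-5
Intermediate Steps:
C(M, h) = -1122 (C(M, h) = 6 - 2*(498 - 1*(-66)) = 6 - 2*(498 + 66) = 6 - 2*564 = 6 - 1128 = -1122)
d = 24888 (d = 13 + 5³*199 = 13 + 125*199 = 13 + 24875 = 24888)
1/(C(424, -345) + d) = 1/(-1122 + 24888) = 1/23766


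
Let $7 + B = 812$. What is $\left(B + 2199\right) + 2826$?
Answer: $5830$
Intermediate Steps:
$B = 805$ ($B = -7 + 812 = 805$)
$\left(B + 2199\right) + 2826 = \left(805 + 2199\right) + 2826 = 3004 + 2826 = 5830$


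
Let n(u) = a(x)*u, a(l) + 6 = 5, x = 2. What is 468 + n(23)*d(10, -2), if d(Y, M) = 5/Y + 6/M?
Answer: 1051/2 ≈ 525.50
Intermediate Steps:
a(l) = -1 (a(l) = -6 + 5 = -1)
n(u) = -u
468 + n(23)*d(10, -2) = 468 + (-1*23)*(5/10 + 6/(-2)) = 468 - 23*(5*(1/10) + 6*(-1/2)) = 468 - 23*(1/2 - 3) = 468 - 23*(-5/2) = 468 + 115/2 = 1051/2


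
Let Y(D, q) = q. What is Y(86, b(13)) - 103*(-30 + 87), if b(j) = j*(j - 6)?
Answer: -5780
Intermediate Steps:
b(j) = j*(-6 + j)
Y(86, b(13)) - 103*(-30 + 87) = 13*(-6 + 13) - 103*(-30 + 87) = 13*7 - 103*57 = 91 - 1*5871 = 91 - 5871 = -5780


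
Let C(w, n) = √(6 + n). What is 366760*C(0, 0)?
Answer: 366760*√6 ≈ 8.9838e+5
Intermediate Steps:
366760*C(0, 0) = 366760*√(6 + 0) = 366760*√6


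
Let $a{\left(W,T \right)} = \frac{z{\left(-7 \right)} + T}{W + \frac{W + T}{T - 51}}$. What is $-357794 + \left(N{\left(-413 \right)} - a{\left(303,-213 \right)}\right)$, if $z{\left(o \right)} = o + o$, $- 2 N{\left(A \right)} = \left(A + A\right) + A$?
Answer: $- \frac{9512965657}{26634} \approx -3.5717 \cdot 10^{5}$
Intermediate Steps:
$N{\left(A \right)} = - \frac{3 A}{2}$ ($N{\left(A \right)} = - \frac{\left(A + A\right) + A}{2} = - \frac{2 A + A}{2} = - \frac{3 A}{2}$)
$z{\left(o \right)} = 2 o$
$a{\left(W,T \right)} = \frac{-14 + T}{W + \frac{T + W}{-51 + T}}$ ($a{\left(W,T \right)} = \frac{2 \left(-7\right) + T}{W + \frac{W + T}{T - 51}} = \frac{-14 + T}{W + \frac{T + W}{-51 + T}}$)
$-357794 + \left(N{\left(-413 \right)} - a{\left(303,-213 \right)}\right) = -357794 - \left(- \frac{1239}{2} + \frac{714 + \left(-213\right)^{2} - -13845}{-213 - 15150 - 64539}\right) = -357794 + \left(\frac{1239}{2} - \frac{714 + 45369 + 13845}{-213 - 15150 - 64539}\right) = -357794 + \left(\frac{1239}{2} - \frac{1}{-79902} \cdot 59928\right) = -357794 + \left(\frac{1239}{2} - \left(- \frac{1}{79902}\right) 59928\right) = -357794 + \left(\frac{1239}{2} - - \frac{9988}{13317}\right) = -357794 + \left(\frac{1239}{2} + \frac{9988}{13317}\right) = -357794 + \frac{16519739}{26634} = - \frac{9512965657}{26634}$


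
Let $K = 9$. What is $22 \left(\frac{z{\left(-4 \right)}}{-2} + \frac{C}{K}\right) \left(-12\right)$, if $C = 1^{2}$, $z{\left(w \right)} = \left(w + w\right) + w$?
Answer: $- \frac{4840}{3} \approx -1613.3$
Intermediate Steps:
$z{\left(w \right)} = 3 w$ ($z{\left(w \right)} = 2 w + w = 3 w$)
$C = 1$
$22 \left(\frac{z{\left(-4 \right)}}{-2} + \frac{C}{K}\right) \left(-12\right) = 22 \left(\frac{3 \left(-4\right)}{-2} + 1 \cdot \frac{1}{9}\right) \left(-12\right) = 22 \left(\left(-12\right) \left(- \frac{1}{2}\right) + 1 \cdot \frac{1}{9}\right) \left(-12\right) = 22 \left(6 + \frac{1}{9}\right) \left(-12\right) = 22 \cdot \frac{55}{9} \left(-12\right) = \frac{1210}{9} \left(-12\right) = - \frac{4840}{3}$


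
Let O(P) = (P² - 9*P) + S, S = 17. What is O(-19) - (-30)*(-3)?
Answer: 459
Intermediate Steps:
O(P) = 17 + P² - 9*P (O(P) = (P² - 9*P) + 17 = 17 + P² - 9*P)
O(-19) - (-30)*(-3) = (17 + (-19)² - 9*(-19)) - (-30)*(-3) = (17 + 361 + 171) - 1*90 = 549 - 90 = 459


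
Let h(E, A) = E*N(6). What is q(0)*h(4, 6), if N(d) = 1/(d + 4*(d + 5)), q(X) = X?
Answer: 0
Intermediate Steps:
N(d) = 1/(20 + 5*d) (N(d) = 1/(d + 4*(5 + d)) = 1/(d + (20 + 4*d)) = 1/(20 + 5*d))
h(E, A) = E/50 (h(E, A) = E*(1/(5*(4 + 6))) = E*((⅕)/10) = E*((⅕)*(⅒)) = E*(1/50) = E/50)
q(0)*h(4, 6) = 0*((1/50)*4) = 0*(2/25) = 0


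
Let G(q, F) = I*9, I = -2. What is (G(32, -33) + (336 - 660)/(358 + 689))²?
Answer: 40832100/121801 ≈ 335.24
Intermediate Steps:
G(q, F) = -18 (G(q, F) = -2*9 = -18)
(G(32, -33) + (336 - 660)/(358 + 689))² = (-18 + (336 - 660)/(358 + 689))² = (-18 - 324/1047)² = (-18 - 324*1/1047)² = (-18 - 108/349)² = (-6390/349)² = 40832100/121801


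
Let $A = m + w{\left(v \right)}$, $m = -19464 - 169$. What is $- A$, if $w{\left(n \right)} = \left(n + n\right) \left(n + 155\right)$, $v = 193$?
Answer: $-114695$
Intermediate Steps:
$m = -19633$
$w{\left(n \right)} = 2 n \left(155 + n\right)$
$A = 114695$ ($A = -19633 + 2 \cdot 193 \left(155 + 193\right) = -19633 + 2 \cdot 193 \cdot 348 = -19633 + 134328 = 114695$)
$- A = \left(-1\right) 114695 = -114695$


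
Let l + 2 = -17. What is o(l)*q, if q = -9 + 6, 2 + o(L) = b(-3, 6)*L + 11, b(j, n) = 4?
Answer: 201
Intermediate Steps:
l = -19 (l = -2 - 17 = -19)
o(L) = 9 + 4*L (o(L) = -2 + (4*L + 11) = -2 + (11 + 4*L) = 9 + 4*L)
q = -3
o(l)*q = (9 + 4*(-19))*(-3) = (9 - 76)*(-3) = -67*(-3) = 201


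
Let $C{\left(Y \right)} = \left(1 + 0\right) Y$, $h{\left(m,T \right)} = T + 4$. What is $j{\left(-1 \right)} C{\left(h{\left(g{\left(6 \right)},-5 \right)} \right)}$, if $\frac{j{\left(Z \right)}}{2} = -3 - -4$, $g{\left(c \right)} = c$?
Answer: $-2$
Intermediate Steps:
$j{\left(Z \right)} = 2$ ($j{\left(Z \right)} = 2 \left(-3 - -4\right) = 2 \left(-3 + 4\right) = 2 \cdot 1 = 2$)
$h{\left(m,T \right)} = 4 + T$
$C{\left(Y \right)} = Y$ ($C{\left(Y \right)} = 1 Y = Y$)
$j{\left(-1 \right)} C{\left(h{\left(g{\left(6 \right)},-5 \right)} \right)} = 2 \left(4 - 5\right) = 2 \left(-1\right) = -2$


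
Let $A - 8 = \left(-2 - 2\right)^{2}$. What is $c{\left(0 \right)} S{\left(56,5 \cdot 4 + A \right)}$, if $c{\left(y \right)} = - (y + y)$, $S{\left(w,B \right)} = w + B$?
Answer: $0$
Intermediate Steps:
$A = 24$ ($A = 8 + \left(-2 - 2\right)^{2} = 8 + \left(-4\right)^{2} = 8 + 16 = 24$)
$S{\left(w,B \right)} = B + w$
$c{\left(y \right)} = - 2 y$
$c{\left(0 \right)} S{\left(56,5 \cdot 4 + A \right)} = \left(-2\right) 0 \left(\left(5 \cdot 4 + 24\right) + 56\right) = 0 \left(\left(20 + 24\right) + 56\right) = 0 \left(44 + 56\right) = 0 \cdot 100 = 0$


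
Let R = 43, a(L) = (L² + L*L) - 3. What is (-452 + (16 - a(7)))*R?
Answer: -22833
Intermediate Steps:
a(L) = -3 + 2*L² (a(L) = (L² + L²) - 3 = 2*L² - 3 = -3 + 2*L²)
(-452 + (16 - a(7)))*R = (-452 + (16 - (-3 + 2*7²)))*43 = (-452 + (16 - (-3 + 2*49)))*43 = (-452 + (16 - (-3 + 98)))*43 = (-452 + (16 - 1*95))*43 = (-452 + (16 - 95))*43 = (-452 - 79)*43 = -531*43 = -22833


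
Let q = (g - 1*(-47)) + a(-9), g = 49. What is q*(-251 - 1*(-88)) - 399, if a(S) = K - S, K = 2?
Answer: -17840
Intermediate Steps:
a(S) = 2 - S
q = 107 (q = (49 - 1*(-47)) + (2 - 1*(-9)) = (49 + 47) + (2 + 9) = 96 + 11 = 107)
q*(-251 - 1*(-88)) - 399 = 107*(-251 - 1*(-88)) - 399 = 107*(-251 + 88) - 399 = 107*(-163) - 399 = -17441 - 399 = -17840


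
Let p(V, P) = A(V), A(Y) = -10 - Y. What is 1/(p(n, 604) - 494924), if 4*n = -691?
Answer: -4/1979045 ≈ -2.0212e-6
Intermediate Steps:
n = -691/4 (n = (¼)*(-691) = -691/4 ≈ -172.75)
p(V, P) = -10 - V
1/(p(n, 604) - 494924) = 1/((-10 - 1*(-691/4)) - 494924) = 1/((-10 + 691/4) - 494924) = 1/(651/4 - 494924) = 1/(-1979045/4) = -4/1979045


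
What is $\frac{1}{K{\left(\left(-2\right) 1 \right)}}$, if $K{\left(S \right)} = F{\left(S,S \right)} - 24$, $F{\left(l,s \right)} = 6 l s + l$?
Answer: $- \frac{1}{2} \approx -0.5$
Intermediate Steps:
$F{\left(l,s \right)} = l + 6 l s$ ($F{\left(l,s \right)} = 6 l s + l = l + 6 l s$)
$K{\left(S \right)} = -24 + S \left(1 + 6 S\right)$ ($K{\left(S \right)} = S \left(1 + 6 S\right) - 24 = -24 + S \left(1 + 6 S\right)$)
$\frac{1}{K{\left(\left(-2\right) 1 \right)}} = \frac{1}{-24 + \left(-2\right) 1 \left(1 + 6 \left(\left(-2\right) 1\right)\right)} = \frac{1}{-24 - 2 \left(1 + 6 \left(-2\right)\right)} = \frac{1}{-24 - 2 \left(1 - 12\right)} = \frac{1}{-24 - -22} = \frac{1}{-24 + 22} = \frac{1}{-2} = - \frac{1}{2}$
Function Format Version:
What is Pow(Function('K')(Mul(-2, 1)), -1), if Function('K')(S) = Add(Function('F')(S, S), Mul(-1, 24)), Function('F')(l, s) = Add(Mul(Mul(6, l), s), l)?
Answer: Rational(-1, 2) ≈ -0.50000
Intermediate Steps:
Function('F')(l, s) = Add(l, Mul(6, l, s)) (Function('F')(l, s) = Add(Mul(6, l, s), l) = Add(l, Mul(6, l, s)))
Function('K')(S) = Add(-24, Mul(S, Add(1, Mul(6, S)))) (Function('K')(S) = Add(Mul(S, Add(1, Mul(6, S))), Mul(-1, 24)) = Add(Mul(S, Add(1, Mul(6, S))), -24) = Add(-24, Mul(S, Add(1, Mul(6, S)))))
Pow(Function('K')(Mul(-2, 1)), -1) = Pow(Add(-24, Mul(Mul(-2, 1), Add(1, Mul(6, Mul(-2, 1))))), -1) = Pow(Add(-24, Mul(-2, Add(1, Mul(6, -2)))), -1) = Pow(Add(-24, Mul(-2, Add(1, -12))), -1) = Pow(Add(-24, Mul(-2, -11)), -1) = Pow(Add(-24, 22), -1) = Pow(-2, -1) = Rational(-1, 2)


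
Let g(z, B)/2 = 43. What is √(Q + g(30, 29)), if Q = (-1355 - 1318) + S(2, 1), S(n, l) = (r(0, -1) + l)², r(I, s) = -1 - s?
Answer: I*√2586 ≈ 50.853*I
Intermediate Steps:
g(z, B) = 86 (g(z, B) = 2*43 = 86)
S(n, l) = l² (S(n, l) = ((-1 - 1*(-1)) + l)² = ((-1 + 1) + l)² = (0 + l)² = l²)
Q = -2672 (Q = (-1355 - 1318) + 1² = -2673 + 1 = -2672)
√(Q + g(30, 29)) = √(-2672 + 86) = √(-2586) = I*√2586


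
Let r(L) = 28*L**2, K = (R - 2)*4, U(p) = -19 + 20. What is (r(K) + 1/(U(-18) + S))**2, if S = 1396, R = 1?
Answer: 391696984449/1951609 ≈ 2.0070e+5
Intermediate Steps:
U(p) = 1
K = -4 (K = (1 - 2)*4 = -1*4 = -4)
(r(K) + 1/(U(-18) + S))**2 = (28*(-4)**2 + 1/(1 + 1396))**2 = (28*16 + 1/1397)**2 = (448 + 1/1397)**2 = (625857/1397)**2 = 391696984449/1951609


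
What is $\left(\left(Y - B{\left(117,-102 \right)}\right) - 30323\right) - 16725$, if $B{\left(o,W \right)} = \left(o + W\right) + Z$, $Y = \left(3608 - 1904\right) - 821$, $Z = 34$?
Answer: $-46214$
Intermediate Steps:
$Y = 883$ ($Y = 1704 - 821 = 883$)
$B{\left(o,W \right)} = 34 + W + o$ ($B{\left(o,W \right)} = \left(o + W\right) + 34 = \left(W + o\right) + 34 = 34 + W + o$)
$\left(\left(Y - B{\left(117,-102 \right)}\right) - 30323\right) - 16725 = \left(\left(883 - \left(34 - 102 + 117\right)\right) - 30323\right) - 16725 = \left(\left(883 - 49\right) - 30323\right) - 16725 = \left(834 - 30323\right) - 16725 = -29489 - 16725 = -46214$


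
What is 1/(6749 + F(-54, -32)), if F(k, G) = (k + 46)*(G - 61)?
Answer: 1/7493 ≈ 0.00013346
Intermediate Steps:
F(k, G) = (-61 + G)*(46 + k) (F(k, G) = (46 + k)*(-61 + G) = (-61 + G)*(46 + k))
1/(6749 + F(-54, -32)) = 1/(6749 + (-2806 - 61*(-54) + 46*(-32) - 32*(-54))) = 1/(6749 + (-2806 + 3294 - 1472 + 1728)) = 1/(6749 + 744) = 1/7493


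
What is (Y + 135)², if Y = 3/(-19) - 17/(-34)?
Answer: 26450449/1444 ≈ 18318.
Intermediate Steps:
Y = 13/38 (Y = 3*(-1/19) - 17*(-1/34) = -3/19 + ½ = 13/38 ≈ 0.34211)
(Y + 135)² = (13/38 + 135)² = (5143/38)² = 26450449/1444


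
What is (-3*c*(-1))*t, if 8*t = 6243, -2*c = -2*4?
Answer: 18729/2 ≈ 9364.5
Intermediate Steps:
c = 4 (c = -(-1)*4 = -½*(-8) = 4)
t = 6243/8 (t = (⅛)*6243 = 6243/8 ≈ 780.38)
(-3*c*(-1))*t = (-3*4*(-1))*(6243/8) = -12*(-1)*(6243/8) = 12*(6243/8) = 18729/2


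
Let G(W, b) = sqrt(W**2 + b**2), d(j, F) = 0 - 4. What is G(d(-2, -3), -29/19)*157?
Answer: 157*sqrt(6617)/19 ≈ 672.17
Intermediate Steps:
d(j, F) = -4
G(d(-2, -3), -29/19)*157 = sqrt((-4)**2 + (-29/19)**2)*157 = sqrt(16 + (-29*1/19)**2)*157 = sqrt(16 + (-29/19)**2)*157 = sqrt(16 + 841/361)*157 = sqrt(6617/361)*157 = (sqrt(6617)/19)*157 = 157*sqrt(6617)/19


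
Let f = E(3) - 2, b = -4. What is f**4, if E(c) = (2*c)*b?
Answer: 456976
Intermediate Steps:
E(c) = -8*c (E(c) = (2*c)*(-4) = -8*c)
f = -26 (f = -8*3 - 2 = -24 - 2 = -26)
f**4 = (-26)**4 = 456976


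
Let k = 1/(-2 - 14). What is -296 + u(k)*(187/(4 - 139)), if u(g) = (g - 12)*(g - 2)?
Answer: -3806921/11520 ≈ -330.46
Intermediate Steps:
k = -1/16 (k = 1/(-16) = -1/16 ≈ -0.062500)
u(g) = (-12 + g)*(-2 + g)
-296 + u(k)*(187/(4 - 139)) = -296 + (24 + (-1/16)**2 - 14*(-1/16))*(187/(4 - 139)) = -296 + (24 + 1/256 + 7/8)*(187/(-135)) = -296 + 6369*(187*(-1/135))/256 = -296 + (6369/256)*(-187/135) = -296 - 397001/11520 = -3806921/11520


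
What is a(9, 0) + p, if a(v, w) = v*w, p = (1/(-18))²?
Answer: 1/324 ≈ 0.0030864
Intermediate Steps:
p = 1/324 (p = (-1/18)² = 1/324 ≈ 0.0030864)
a(9, 0) + p = 9*0 + 1/324 = 0 + 1/324 = 1/324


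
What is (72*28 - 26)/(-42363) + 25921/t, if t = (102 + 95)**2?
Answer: 1020861413/1644065667 ≈ 0.62094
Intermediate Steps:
t = 38809 (t = 197**2 = 38809)
(72*28 - 26)/(-42363) + 25921/t = (72*28 - 26)/(-42363) + 25921/38809 = (2016 - 26)*(-1/42363) + 25921*(1/38809) = 1990*(-1/42363) + 25921/38809 = -1990/42363 + 25921/38809 = 1020861413/1644065667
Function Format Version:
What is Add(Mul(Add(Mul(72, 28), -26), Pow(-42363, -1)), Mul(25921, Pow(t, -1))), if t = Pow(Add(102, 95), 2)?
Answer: Rational(1020861413, 1644065667) ≈ 0.62094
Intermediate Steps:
t = 38809 (t = Pow(197, 2) = 38809)
Add(Mul(Add(Mul(72, 28), -26), Pow(-42363, -1)), Mul(25921, Pow(t, -1))) = Add(Mul(Add(Mul(72, 28), -26), Pow(-42363, -1)), Mul(25921, Pow(38809, -1))) = Add(Mul(Add(2016, -26), Rational(-1, 42363)), Mul(25921, Rational(1, 38809))) = Add(Mul(1990, Rational(-1, 42363)), Rational(25921, 38809)) = Add(Rational(-1990, 42363), Rational(25921, 38809)) = Rational(1020861413, 1644065667)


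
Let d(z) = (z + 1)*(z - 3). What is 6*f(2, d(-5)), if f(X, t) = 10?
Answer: 60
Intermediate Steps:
d(z) = (1 + z)*(-3 + z)
6*f(2, d(-5)) = 6*10 = 60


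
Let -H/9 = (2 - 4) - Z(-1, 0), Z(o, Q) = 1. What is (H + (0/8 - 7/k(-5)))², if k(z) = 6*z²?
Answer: 16345849/22500 ≈ 726.48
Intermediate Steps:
H = 27 (H = -9*((2 - 4) - 1*1) = -9*(-2 - 1) = -9*(-3) = 27)
(H + (0/8 - 7/k(-5)))² = (27 + (0/8 - 7/(6*(-5)²)))² = (27 + (0*(⅛) - 7/(6*25)))² = (27 + (0 - 7/150))² = (27 - 7/150)² = (4043/150)² = 16345849/22500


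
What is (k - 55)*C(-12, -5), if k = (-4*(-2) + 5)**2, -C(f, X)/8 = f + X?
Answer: 15504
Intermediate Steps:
C(f, X) = -8*X - 8*f (C(f, X) = -8*(f + X) = -8*(X + f) = -8*X - 8*f)
k = 169 (k = (8 + 5)**2 = 13**2 = 169)
(k - 55)*C(-12, -5) = (169 - 55)*(-8*(-5) - 8*(-12)) = 114*(40 + 96) = 114*136 = 15504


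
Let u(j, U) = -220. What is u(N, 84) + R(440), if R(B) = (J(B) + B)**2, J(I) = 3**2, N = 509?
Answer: 201381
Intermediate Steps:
J(I) = 9
R(B) = (9 + B)**2
u(N, 84) + R(440) = -220 + (9 + 440)**2 = -220 + 449**2 = -220 + 201601 = 201381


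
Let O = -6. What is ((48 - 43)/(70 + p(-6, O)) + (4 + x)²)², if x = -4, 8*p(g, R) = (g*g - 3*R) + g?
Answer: 25/5776 ≈ 0.0043283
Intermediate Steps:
p(g, R) = -3*R/8 + g/8 + g²/8 (p(g, R) = ((g*g - 3*R) + g)/8 = ((g² - 3*R) + g)/8 = (g + g² - 3*R)/8 = -3*R/8 + g/8 + g²/8)
((48 - 43)/(70 + p(-6, O)) + (4 + x)²)² = ((48 - 43)/(70 + (-3/8*(-6) + (⅛)*(-6) + (⅛)*(-6)²)) + (4 - 4)²)² = (5/(70 + (9/4 - ¾ + (⅛)*36)) + 0²)² = (5/(70 + (9/4 - ¾ + 9/2)) + 0)² = (5/(70 + 6) + 0)² = (5/76 + 0)² = (5/76)² = 25/5776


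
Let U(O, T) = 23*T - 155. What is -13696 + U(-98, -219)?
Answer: -18888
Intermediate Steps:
U(O, T) = -155 + 23*T
-13696 + U(-98, -219) = -13696 + (-155 + 23*(-219)) = -13696 + (-155 - 5037) = -13696 - 5192 = -18888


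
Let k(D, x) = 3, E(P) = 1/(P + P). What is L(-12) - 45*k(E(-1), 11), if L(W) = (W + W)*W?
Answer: 153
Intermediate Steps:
E(P) = 1/(2*P)
L(W) = 2*W² (L(W) = (2*W)*W = 2*W²)
L(-12) - 45*k(E(-1), 11) = 2*(-12)² - 45*3 = 2*144 - 135 = 288 - 135 = 153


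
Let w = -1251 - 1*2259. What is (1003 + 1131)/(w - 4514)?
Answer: -1067/4012 ≈ -0.26595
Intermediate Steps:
w = -3510 (w = -1251 - 2259 = -3510)
(1003 + 1131)/(w - 4514) = (1003 + 1131)/(-3510 - 4514) = 2134/(-8024) = 2134*(-1/8024) = -1067/4012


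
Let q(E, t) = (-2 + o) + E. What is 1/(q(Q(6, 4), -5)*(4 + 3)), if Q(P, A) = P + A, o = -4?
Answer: 1/28 ≈ 0.035714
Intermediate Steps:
Q(P, A) = A + P
q(E, t) = -6 + E (q(E, t) = (-2 - 4) + E = -6 + E)
1/(q(Q(6, 4), -5)*(4 + 3)) = 1/((-6 + (4 + 6))*(4 + 3)) = 1/((-6 + 10)*7) = 1/(4*7) = 1/28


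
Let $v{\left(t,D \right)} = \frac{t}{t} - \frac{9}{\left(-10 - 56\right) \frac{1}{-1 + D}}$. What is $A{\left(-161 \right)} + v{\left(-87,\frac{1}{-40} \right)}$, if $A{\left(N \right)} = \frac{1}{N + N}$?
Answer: $\frac{121437}{141680} \approx 0.85712$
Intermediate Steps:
$v{\left(t,D \right)} = \frac{19}{22} + \frac{3 D}{22}$ ($v{\left(t,D \right)} = 1 - \frac{9}{\left(-66\right) \frac{1}{-1 + D}} = 1 - 9 \left(\frac{1}{66} - \frac{D}{66}\right) = 1 + \left(- \frac{3}{22} + \frac{3 D}{22}\right) = \frac{19}{22} + \frac{3 D}{22}$)
$A{\left(N \right)} = \frac{1}{2 N}$
$A{\left(-161 \right)} + v{\left(-87,\frac{1}{-40} \right)} = \frac{1}{2 \left(-161\right)} + \left(\frac{19}{22} + \frac{3}{22 \left(-40\right)}\right) = \frac{1}{2} \left(- \frac{1}{161}\right) + \left(\frac{19}{22} + \frac{3}{22} \left(- \frac{1}{40}\right)\right) = - \frac{1}{322} + \left(\frac{19}{22} - \frac{3}{880}\right) = - \frac{1}{322} + \frac{757}{880} = \frac{121437}{141680}$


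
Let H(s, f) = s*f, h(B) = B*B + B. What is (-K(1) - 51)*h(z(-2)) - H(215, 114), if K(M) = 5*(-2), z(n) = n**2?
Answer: -25330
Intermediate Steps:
h(B) = B + B**2 (h(B) = B**2 + B = B + B**2)
K(M) = -10
H(s, f) = f*s
(-K(1) - 51)*h(z(-2)) - H(215, 114) = (-1*(-10) - 51)*((-2)**2*(1 + (-2)**2)) - 114*215 = (10 - 51)*(4*(1 + 4)) - 1*24510 = -164*5 - 24510 = -41*20 - 24510 = -820 - 24510 = -25330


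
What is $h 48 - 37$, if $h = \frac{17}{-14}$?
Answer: $- \frac{667}{7} \approx -95.286$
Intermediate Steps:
$h = - \frac{17}{14}$ ($h = 17 \left(- \frac{1}{14}\right) = - \frac{17}{14} \approx -1.2143$)
$h 48 - 37 = \left(- \frac{17}{14}\right) 48 - 37 = - \frac{408}{7} - 37 = - \frac{667}{7}$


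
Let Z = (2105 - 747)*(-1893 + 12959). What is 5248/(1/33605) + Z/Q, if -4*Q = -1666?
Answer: 20991019368/119 ≈ 1.7640e+8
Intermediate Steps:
Q = 833/2 (Q = -1/4*(-1666) = 833/2 ≈ 416.50)
Z = 15027628 (Z = 1358*11066 = 15027628)
5248/(1/33605) + Z/Q = 5248/(1/33605) + 15027628/(833/2) = 5248/(1/33605) + 15027628*(2/833) = 5248*33605 + 4293608/119 = 176359040 + 4293608/119 = 20991019368/119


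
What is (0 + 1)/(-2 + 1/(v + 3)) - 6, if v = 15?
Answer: -228/35 ≈ -6.5143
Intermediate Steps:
(0 + 1)/(-2 + 1/(v + 3)) - 6 = (0 + 1)/(-2 + 1/(15 + 3)) - 6 = 1/(-2 + 1/18) - 6 = 1/(-35/18) - 6 = 1*(-18/35) - 6 = -18/35 - 6 = -228/35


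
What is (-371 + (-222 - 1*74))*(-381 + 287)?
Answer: 62698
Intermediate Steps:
(-371 + (-222 - 1*74))*(-381 + 287) = (-371 + (-222 - 74))*(-94) = (-371 - 296)*(-94) = -667*(-94) = 62698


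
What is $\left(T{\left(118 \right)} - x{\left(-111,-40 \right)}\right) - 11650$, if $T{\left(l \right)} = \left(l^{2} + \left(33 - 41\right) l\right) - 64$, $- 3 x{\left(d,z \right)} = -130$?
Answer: $\frac{3668}{3} \approx 1222.7$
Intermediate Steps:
$x{\left(d,z \right)} = \frac{130}{3}$ ($x{\left(d,z \right)} = \left(- \frac{1}{3}\right) \left(-130\right) = \frac{130}{3}$)
$T{\left(l \right)} = -64 + l^{2} - 8 l$ ($T{\left(l \right)} = \left(l^{2} + \left(33 - 41\right) l\right) - 64 = \left(l^{2} - 8 l\right) - 64 = -64 + l^{2} - 8 l$)
$\left(T{\left(118 \right)} - x{\left(-111,-40 \right)}\right) - 11650 = \left(\left(-64 + 118^{2} - 944\right) - \frac{130}{3}\right) - 11650 = \left(\left(-64 + 13924 - 944\right) - \frac{130}{3}\right) - 11650 = \left(12916 - \frac{130}{3}\right) - 11650 = \frac{38618}{3} - 11650 = \frac{3668}{3}$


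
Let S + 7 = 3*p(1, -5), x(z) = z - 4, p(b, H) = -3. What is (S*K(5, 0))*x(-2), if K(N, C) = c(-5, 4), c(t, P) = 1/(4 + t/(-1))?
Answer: 32/3 ≈ 10.667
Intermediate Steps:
c(t, P) = 1/(4 - t) (c(t, P) = 1/(4 + t*(-1)) = 1/(4 - t))
K(N, C) = 1/9 (K(N, C) = -1/(-4 - 5) = -1/(-9) = -1*(-1/9) = 1/9)
x(z) = -4 + z
S = -16 (S = -7 + 3*(-3) = -7 - 9 = -16)
(S*K(5, 0))*x(-2) = (-16*1/9)*(-4 - 2) = -16/9*(-6) = 32/3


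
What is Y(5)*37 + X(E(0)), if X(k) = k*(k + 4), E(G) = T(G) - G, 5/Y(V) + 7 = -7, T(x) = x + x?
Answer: -185/14 ≈ -13.214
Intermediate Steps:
T(x) = 2*x
Y(V) = -5/14 (Y(V) = 5/(-7 - 7) = 5/(-14) = 5*(-1/14) = -5/14)
E(G) = G (E(G) = 2*G - G = G)
X(k) = k*(4 + k)
Y(5)*37 + X(E(0)) = -5/14*37 + 0*(4 + 0) = -185/14 + 0*4 = -185/14 + 0 = -185/14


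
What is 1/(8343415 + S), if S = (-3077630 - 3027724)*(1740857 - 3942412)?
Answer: 1/13441280968885 ≈ 7.4398e-14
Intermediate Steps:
S = 13441272625470 (S = -6105354*(-2201555) = 13441272625470)
1/(8343415 + S) = 1/(8343415 + 13441272625470) = 1/13441280968885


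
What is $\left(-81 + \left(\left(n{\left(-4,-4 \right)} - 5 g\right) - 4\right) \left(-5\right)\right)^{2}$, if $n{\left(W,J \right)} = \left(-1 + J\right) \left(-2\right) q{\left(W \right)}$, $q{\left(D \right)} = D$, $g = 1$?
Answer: $26896$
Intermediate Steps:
$n{\left(W,J \right)} = W \left(2 - 2 J\right)$ ($n{\left(W,J \right)} = \left(-1 + J\right) \left(-2\right) W = \left(2 - 2 J\right) W = W \left(2 - 2 J\right)$)
$\left(-81 + \left(\left(n{\left(-4,-4 \right)} - 5 g\right) - 4\right) \left(-5\right)\right)^{2} = \left(-81 + \left(\left(2 \left(-4\right) \left(1 - -4\right) - 5\right) - 4\right) \left(-5\right)\right)^{2} = \left(-81 + \left(\left(2 \left(-4\right) \left(1 + 4\right) - 5\right) - 4\right) \left(-5\right)\right)^{2} = \left(-81 + \left(\left(2 \left(-4\right) 5 - 5\right) - 4\right) \left(-5\right)\right)^{2} = \left(-81 + \left(\left(-40 - 5\right) - 4\right) \left(-5\right)\right)^{2} = \left(-81 + \left(-45 - 4\right) \left(-5\right)\right)^{2} = \left(-81 - -245\right)^{2} = \left(-81 + 245\right)^{2} = 164^{2} = 26896$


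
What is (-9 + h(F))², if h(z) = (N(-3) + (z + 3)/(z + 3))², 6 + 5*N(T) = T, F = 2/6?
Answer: 43681/625 ≈ 69.890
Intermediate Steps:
F = ⅓ (F = 2*(⅙) = ⅓ ≈ 0.33333)
N(T) = -6/5 + T/5
h(z) = 16/25 (h(z) = ((-6/5 + (⅕)*(-3)) + (z + 3)/(z + 3))² = ((-6/5 - ⅗) + (3 + z)/(3 + z))² = (-9/5 + 1)² = (-⅘)² = 16/25)
(-9 + h(F))² = (-9 + 16/25)² = (-209/25)² = 43681/625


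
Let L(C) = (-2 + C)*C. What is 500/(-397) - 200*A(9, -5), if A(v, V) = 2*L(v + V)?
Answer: -1270900/397 ≈ -3201.3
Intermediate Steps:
L(C) = C*(-2 + C)
A(v, V) = 2*(V + v)*(-2 + V + v) (A(v, V) = 2*((v + V)*(-2 + (v + V))) = 2*((V + v)*(-2 + (V + v))) = 2*((V + v)*(-2 + V + v)) = 2*(V + v)*(-2 + V + v))
500/(-397) - 200*A(9, -5) = 500/(-397) - 400*(-5 + 9)*(-2 - 5 + 9) = 500*(-1/397) - 400*4*2 = -500/397 - 200*16 = -500/397 - 3200 = -1270900/397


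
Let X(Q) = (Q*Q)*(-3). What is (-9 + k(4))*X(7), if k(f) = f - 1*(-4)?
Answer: 147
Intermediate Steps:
X(Q) = -3*Q² (X(Q) = Q²*(-3) = -3*Q²)
k(f) = 4 + f (k(f) = f + 4 = 4 + f)
(-9 + k(4))*X(7) = (-9 + (4 + 4))*(-3*7²) = (-9 + 8)*(-3*49) = -1*(-147) = 147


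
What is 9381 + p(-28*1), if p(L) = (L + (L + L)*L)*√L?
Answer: 9381 + 3080*I*√7 ≈ 9381.0 + 8148.9*I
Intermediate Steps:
p(L) = √L*(L + 2*L²) (p(L) = (L + (2*L)*L)*√L = (L + 2*L²)*√L = √L*(L + 2*L²))
9381 + p(-28*1) = 9381 + (-28*1)^(3/2)*(1 + 2*(-28*1)) = 9381 + (-28)^(3/2)*(1 + 2*(-28)) = 9381 + (-56*I*√7)*(1 - 56) = 9381 - 56*I*√7*(-55) = 9381 + 3080*I*√7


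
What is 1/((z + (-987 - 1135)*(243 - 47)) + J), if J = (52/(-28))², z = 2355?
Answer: -49/20264124 ≈ -2.4181e-6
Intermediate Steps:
J = 169/49 (J = (52*(-1/28))² = (-13/7)² = 169/49 ≈ 3.4490)
1/((z + (-987 - 1135)*(243 - 47)) + J) = 1/((2355 + (-987 - 1135)*(243 - 47)) + 169/49) = 1/((2355 - 2122*196) + 169/49) = 1/((2355 - 415912) + 169/49) = 1/(-413557 + 169/49) = 1/(-20264124/49) = -49/20264124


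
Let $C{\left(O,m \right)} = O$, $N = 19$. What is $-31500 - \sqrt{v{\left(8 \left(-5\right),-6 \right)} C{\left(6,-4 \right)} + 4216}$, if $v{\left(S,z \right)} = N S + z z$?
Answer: $-31500 - 8 i \sqrt{2} \approx -31500.0 - 11.314 i$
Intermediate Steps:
$v{\left(S,z \right)} = z^{2} + 19 S$ ($v{\left(S,z \right)} = 19 S + z z = 19 S + z^{2} = z^{2} + 19 S$)
$-31500 - \sqrt{v{\left(8 \left(-5\right),-6 \right)} C{\left(6,-4 \right)} + 4216} = -31500 - \sqrt{\left(\left(-6\right)^{2} + 19 \cdot 8 \left(-5\right)\right) 6 + 4216} = -31500 - \sqrt{\left(36 + 19 \left(-40\right)\right) 6 + 4216} = -31500 - \sqrt{\left(36 - 760\right) 6 + 4216} = -31500 - \sqrt{\left(-724\right) 6 + 4216} = -31500 - \sqrt{-4344 + 4216} = -31500 - \sqrt{-128} = -31500 - 8 i \sqrt{2}$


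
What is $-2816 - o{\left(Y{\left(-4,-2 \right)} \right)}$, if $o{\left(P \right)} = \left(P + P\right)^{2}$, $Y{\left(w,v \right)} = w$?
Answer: $-2880$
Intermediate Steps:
$o{\left(P \right)} = 4 P^{2}$ ($o{\left(P \right)} = \left(2 P\right)^{2} = 4 P^{2}$)
$-2816 - o{\left(Y{\left(-4,-2 \right)} \right)} = -2816 - 4 \left(-4\right)^{2} = -2816 - 4 \cdot 16 = -2816 - 64 = -2880$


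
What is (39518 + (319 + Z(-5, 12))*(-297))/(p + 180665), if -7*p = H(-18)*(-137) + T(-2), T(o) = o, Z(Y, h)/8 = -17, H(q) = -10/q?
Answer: -934479/11382598 ≈ -0.082097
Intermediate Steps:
Z(Y, h) = -136 (Z(Y, h) = 8*(-17) = -136)
p = 703/63 (p = -(-10/(-18)*(-137) - 2)/7 = -(-10*(-1/18)*(-137) - 2)/7 = -((5/9)*(-137) - 2)/7 = -(-685/9 - 2)/7 = -1/7*(-703/9) = 703/63 ≈ 11.159)
(39518 + (319 + Z(-5, 12))*(-297))/(p + 180665) = (39518 + (319 - 136)*(-297))/(703/63 + 180665) = (39518 + 183*(-297))/(11382598/63) = (39518 - 54351)*(63/11382598) = -14833*63/11382598 = -934479/11382598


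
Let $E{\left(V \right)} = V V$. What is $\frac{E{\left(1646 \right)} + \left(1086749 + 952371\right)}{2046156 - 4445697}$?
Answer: $- \frac{1582812}{799847} \approx -1.9789$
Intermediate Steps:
$E{\left(V \right)} = V^{2}$
$\frac{E{\left(1646 \right)} + \left(1086749 + 952371\right)}{2046156 - 4445697} = \frac{1646^{2} + \left(1086749 + 952371\right)}{2046156 - 4445697} = \frac{2709316 + 2039120}{-2399541} = 4748436 \left(- \frac{1}{2399541}\right) = - \frac{1582812}{799847}$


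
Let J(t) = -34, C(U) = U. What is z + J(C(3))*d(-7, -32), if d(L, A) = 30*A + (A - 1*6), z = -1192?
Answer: 32740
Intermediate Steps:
d(L, A) = -6 + 31*A (d(L, A) = 30*A + (A - 6) = 30*A + (-6 + A) = -6 + 31*A)
z + J(C(3))*d(-7, -32) = -1192 - 34*(-6 + 31*(-32)) = -1192 - 34*(-6 - 992) = -1192 - 34*(-998) = -1192 + 33932 = 32740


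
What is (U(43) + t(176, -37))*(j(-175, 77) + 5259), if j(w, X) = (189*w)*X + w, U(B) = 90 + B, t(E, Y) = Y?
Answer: -244002336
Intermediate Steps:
j(w, X) = w + 189*X*w (j(w, X) = 189*X*w + w = w + 189*X*w)
(U(43) + t(176, -37))*(j(-175, 77) + 5259) = ((90 + 43) - 37)*(-175*(1 + 189*77) + 5259) = (133 - 37)*(-175*(1 + 14553) + 5259) = 96*(-175*14554 + 5259) = 96*(-2546950 + 5259) = 96*(-2541691) = -244002336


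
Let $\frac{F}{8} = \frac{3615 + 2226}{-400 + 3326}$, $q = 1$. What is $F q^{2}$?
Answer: $\frac{2124}{133} \approx 15.97$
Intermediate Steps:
$F = \frac{2124}{133}$ ($F = 8 \frac{3615 + 2226}{-400 + 3326} = 8 \cdot \frac{5841}{2926} = 8 \cdot 5841 \cdot \frac{1}{2926} = 8 \cdot \frac{531}{266} = \frac{2124}{133} \approx 15.97$)
$F q^{2} = \frac{2124 \cdot 1^{2}}{133} = \frac{2124}{133} \cdot 1 = \frac{2124}{133}$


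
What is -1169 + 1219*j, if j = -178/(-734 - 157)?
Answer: -824597/891 ≈ -925.47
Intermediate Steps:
j = 178/891 (j = -178/(-891) = -178*(-1/891) = 178/891 ≈ 0.19978)
-1169 + 1219*j = -1169 + 1219*(178/891) = -1169 + 216982/891 = -824597/891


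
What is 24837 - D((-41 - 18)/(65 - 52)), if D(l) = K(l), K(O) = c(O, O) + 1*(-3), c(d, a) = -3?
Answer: 24843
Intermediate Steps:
K(O) = -6 (K(O) = -3 + 1*(-3) = -3 - 3 = -6)
D(l) = -6
24837 - D((-41 - 18)/(65 - 52)) = 24837 - 1*(-6) = 24837 + 6 = 24843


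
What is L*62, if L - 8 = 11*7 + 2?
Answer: 5394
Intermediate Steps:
L = 87 (L = 8 + (11*7 + 2) = 8 + (77 + 2) = 8 + 79 = 87)
L*62 = 87*62 = 5394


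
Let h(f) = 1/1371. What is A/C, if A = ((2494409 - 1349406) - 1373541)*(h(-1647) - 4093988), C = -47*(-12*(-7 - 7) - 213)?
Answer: 27292579533538/61695 ≈ 4.4238e+8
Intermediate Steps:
h(f) = 1/1371
C = 2115 (C = -47*(-12*(-14) - 213) = -47*(168 - 213) = -47*(-45) = 2115)
A = 1282751238076286/1371 (A = ((2494409 - 1349406) - 1373541)*(1/1371 - 4093988) = (1145003 - 1373541)*(-5612857547/1371) = -228538*(-5612857547/1371) = 1282751238076286/1371 ≈ 9.3563e+11)
A/C = (1282751238076286/1371)/2115 = (1282751238076286/1371)*(1/2115) = 27292579533538/61695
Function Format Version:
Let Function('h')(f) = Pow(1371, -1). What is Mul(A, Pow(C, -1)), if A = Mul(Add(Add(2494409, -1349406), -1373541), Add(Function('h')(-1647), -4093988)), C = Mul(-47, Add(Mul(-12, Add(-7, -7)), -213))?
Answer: Rational(27292579533538, 61695) ≈ 4.4238e+8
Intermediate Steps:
Function('h')(f) = Rational(1, 1371)
C = 2115 (C = Mul(-47, Add(Mul(-12, -14), -213)) = Mul(-47, Add(168, -213)) = Mul(-47, -45) = 2115)
A = Rational(1282751238076286, 1371) (A = Mul(Add(Add(2494409, -1349406), -1373541), Add(Rational(1, 1371), -4093988)) = Mul(Add(1145003, -1373541), Rational(-5612857547, 1371)) = Mul(-228538, Rational(-5612857547, 1371)) = Rational(1282751238076286, 1371) ≈ 9.3563e+11)
Mul(A, Pow(C, -1)) = Mul(Rational(1282751238076286, 1371), Pow(2115, -1)) = Mul(Rational(1282751238076286, 1371), Rational(1, 2115)) = Rational(27292579533538, 61695)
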